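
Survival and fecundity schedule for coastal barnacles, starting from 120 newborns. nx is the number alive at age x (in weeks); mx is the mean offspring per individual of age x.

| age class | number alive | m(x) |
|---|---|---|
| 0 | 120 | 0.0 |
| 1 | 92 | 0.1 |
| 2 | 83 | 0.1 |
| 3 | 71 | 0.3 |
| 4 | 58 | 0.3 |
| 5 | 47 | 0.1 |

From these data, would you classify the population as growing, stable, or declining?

declining

lx = nx/n0 = nx/120: 1, 0.76667…, 0.69167…, 0.59167…, 0.48333…, 0.39167…
R0 = Σ lx·mx = 0 + 0.076667… + 0.069167… + 0.1775… + 0.145… + 0.039167… = 0.5075…
R0 < 1, so the population is declining.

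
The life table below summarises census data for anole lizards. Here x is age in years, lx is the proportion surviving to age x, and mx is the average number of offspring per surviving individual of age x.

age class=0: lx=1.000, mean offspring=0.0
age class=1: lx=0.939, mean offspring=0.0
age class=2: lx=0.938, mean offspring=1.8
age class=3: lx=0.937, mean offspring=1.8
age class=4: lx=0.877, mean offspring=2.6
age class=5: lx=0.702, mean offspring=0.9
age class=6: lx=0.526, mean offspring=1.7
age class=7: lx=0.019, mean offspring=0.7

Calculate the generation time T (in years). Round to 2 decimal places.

lx·mx: 0, 0, 1.6884, 1.6866, 2.2802, 0.6318, 0.8942, 0.0133 → R0 = 7.1945
x·lx·mx: 0, 0, 3.3768, 5.0598, 9.1208, 3.159, 5.3652, 0.0931 → Σ = 26.1747
T = 26.1747 / 7.1945 = 3.638154… → 3.64

3.64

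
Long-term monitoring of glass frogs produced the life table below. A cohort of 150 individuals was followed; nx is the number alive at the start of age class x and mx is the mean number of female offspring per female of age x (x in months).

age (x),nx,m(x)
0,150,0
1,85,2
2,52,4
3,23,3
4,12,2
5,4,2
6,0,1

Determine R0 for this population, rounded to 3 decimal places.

3.193

lx = nx/n0 = nx/150: 1, 0.56667…, 0.34667…, 0.15333…, 0.08, 0.02667…, 0
lx·mx by age: 0, 1.133333…, 1.386667…, 0.46…, 0.16, 0.053333…, 0
R0 = Σ lx·mx = 3.193333… → 3.193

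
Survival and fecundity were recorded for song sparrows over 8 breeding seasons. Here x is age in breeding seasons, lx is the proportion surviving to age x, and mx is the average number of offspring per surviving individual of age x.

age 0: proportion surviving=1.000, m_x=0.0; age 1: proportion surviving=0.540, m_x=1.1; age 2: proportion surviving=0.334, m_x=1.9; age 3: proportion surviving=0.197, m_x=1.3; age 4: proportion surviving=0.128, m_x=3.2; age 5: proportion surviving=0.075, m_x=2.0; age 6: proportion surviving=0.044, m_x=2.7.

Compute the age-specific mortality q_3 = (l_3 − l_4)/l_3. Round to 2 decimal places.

0.35

q_3 = (l_3 − l_4) / l_3 = (0.197 − 0.128) / 0.197
     = 0.069 / 0.197 = 0.350254… → 0.35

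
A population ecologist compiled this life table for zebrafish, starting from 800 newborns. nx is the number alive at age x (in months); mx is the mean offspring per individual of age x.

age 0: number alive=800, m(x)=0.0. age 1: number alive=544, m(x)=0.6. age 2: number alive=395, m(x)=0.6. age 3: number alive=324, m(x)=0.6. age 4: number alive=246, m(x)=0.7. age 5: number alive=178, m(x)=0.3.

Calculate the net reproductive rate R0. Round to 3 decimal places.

1.229

lx = nx/n0 = nx/800: 1, 0.68, 0.49375, 0.405, 0.3075, 0.2225
lx·mx by age: 0, 0.408, 0.29625, 0.243, 0.21525, 0.06675
R0 = Σ lx·mx = 1.22925 → 1.229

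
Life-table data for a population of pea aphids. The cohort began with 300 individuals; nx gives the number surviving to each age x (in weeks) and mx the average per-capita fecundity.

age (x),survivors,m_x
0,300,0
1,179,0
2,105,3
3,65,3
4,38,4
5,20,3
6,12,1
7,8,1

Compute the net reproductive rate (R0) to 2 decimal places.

2.47

lx = nx/n0 = nx/300: 1, 0.59667…, 0.35, 0.21667…, 0.12667…, 0.06667…, 0.04, 0.02667…
lx·mx by age: 0, 0, 1.05, 0.65…, 0.506667…, 0.2…, 0.04, 0.026667…
R0 = Σ lx·mx = 2.473333… → 2.47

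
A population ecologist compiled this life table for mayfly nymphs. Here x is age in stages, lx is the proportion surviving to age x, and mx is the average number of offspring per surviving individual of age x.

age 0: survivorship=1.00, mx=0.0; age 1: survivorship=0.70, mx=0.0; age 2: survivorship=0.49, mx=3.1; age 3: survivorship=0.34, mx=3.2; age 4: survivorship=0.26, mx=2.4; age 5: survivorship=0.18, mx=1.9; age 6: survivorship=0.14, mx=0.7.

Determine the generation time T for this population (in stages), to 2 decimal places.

lx·mx: 0, 0, 1.519, 1.088, 0.624, 0.342, 0.098 → R0 = 3.671
x·lx·mx: 0, 0, 3.038, 3.264, 2.496, 1.71, 0.588 → Σ = 11.096
T = 11.096 / 3.671 = 3.02261… → 3.02

3.02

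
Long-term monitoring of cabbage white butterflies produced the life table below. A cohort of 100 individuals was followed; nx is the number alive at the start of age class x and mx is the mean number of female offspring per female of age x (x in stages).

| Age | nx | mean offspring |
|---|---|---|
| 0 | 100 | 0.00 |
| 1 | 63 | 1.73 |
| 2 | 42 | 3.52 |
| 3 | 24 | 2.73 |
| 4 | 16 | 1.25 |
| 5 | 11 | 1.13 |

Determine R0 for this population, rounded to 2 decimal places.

lx = nx/n0 = nx/100: 1, 0.63, 0.42, 0.24, 0.16, 0.11
lx·mx by age: 0, 1.0899, 1.4784, 0.6552, 0.2, 0.1243
R0 = Σ lx·mx = 3.5478 → 3.55

3.55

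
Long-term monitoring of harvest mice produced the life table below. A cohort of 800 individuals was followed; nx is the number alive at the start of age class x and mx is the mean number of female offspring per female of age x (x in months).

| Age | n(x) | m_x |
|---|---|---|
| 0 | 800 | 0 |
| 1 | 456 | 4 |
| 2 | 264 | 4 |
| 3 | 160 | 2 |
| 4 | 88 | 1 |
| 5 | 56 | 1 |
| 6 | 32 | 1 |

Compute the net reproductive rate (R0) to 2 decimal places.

4.22

lx = nx/n0 = nx/800: 1, 0.57, 0.33, 0.2, 0.11, 0.07, 0.04
lx·mx by age: 0, 2.28, 1.32, 0.4, 0.11, 0.07, 0.04
R0 = Σ lx·mx = 4.22 → 4.22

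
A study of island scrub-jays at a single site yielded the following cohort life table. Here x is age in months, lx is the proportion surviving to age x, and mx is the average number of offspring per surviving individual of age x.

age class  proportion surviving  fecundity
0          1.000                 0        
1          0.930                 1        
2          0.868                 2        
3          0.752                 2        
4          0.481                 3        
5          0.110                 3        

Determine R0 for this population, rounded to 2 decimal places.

5.94

lx·mx by age: 0, 0.93, 1.736, 1.504, 1.443, 0.33
R0 = Σ lx·mx = 5.943 → 5.94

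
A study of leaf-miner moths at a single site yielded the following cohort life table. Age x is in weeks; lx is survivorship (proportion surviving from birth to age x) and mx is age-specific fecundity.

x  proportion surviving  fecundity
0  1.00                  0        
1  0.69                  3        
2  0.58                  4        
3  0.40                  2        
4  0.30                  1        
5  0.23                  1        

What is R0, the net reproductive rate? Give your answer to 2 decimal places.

lx·mx by age: 0, 2.07, 2.32, 0.8, 0.3, 0.23
R0 = Σ lx·mx = 5.72 → 5.72

5.72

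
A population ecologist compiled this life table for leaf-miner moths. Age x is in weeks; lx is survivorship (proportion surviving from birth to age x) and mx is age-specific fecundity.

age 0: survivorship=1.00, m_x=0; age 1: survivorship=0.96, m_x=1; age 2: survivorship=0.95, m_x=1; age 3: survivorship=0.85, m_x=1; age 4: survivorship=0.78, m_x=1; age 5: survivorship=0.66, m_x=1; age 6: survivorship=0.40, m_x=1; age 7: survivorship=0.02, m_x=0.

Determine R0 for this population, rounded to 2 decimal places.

lx·mx by age: 0, 0.96, 0.95, 0.85, 0.78, 0.66, 0.4, 0
R0 = Σ lx·mx = 4.6 → 4.60

4.60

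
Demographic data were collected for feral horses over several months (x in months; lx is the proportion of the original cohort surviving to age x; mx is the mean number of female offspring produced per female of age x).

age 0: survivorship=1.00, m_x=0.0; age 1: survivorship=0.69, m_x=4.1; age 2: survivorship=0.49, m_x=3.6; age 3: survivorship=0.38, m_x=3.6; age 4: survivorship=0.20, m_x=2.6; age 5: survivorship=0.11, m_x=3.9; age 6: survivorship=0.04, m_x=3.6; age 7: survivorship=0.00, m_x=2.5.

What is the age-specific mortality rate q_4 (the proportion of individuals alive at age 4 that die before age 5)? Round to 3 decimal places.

q_4 = (l_4 − l_5) / l_4 = (0.2 − 0.11) / 0.2
     = 0.09 / 0.2 = 0.45 → 0.450

0.450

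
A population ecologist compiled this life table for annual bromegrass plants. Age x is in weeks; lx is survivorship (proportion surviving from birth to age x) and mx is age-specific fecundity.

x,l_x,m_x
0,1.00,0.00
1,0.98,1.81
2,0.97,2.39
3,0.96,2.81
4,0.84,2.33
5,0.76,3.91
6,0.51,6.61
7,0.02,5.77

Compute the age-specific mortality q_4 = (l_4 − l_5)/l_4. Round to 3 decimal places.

0.095

q_4 = (l_4 − l_5) / l_4 = (0.84 − 0.76) / 0.84
     = 0.08 / 0.84 = 0.095238… → 0.095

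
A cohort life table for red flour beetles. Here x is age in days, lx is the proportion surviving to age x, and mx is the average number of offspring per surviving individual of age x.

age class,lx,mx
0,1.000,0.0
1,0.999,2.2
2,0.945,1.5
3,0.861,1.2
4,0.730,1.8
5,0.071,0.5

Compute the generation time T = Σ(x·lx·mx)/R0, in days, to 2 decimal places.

2.26

lx·mx: 0, 2.1978, 1.4175, 1.0332, 1.314, 0.0355 → R0 = 5.998
x·lx·mx: 0, 2.1978, 2.835, 3.0996, 5.256, 0.1775 → Σ = 13.5659
T = 13.5659 / 5.998 = 2.261737… → 2.26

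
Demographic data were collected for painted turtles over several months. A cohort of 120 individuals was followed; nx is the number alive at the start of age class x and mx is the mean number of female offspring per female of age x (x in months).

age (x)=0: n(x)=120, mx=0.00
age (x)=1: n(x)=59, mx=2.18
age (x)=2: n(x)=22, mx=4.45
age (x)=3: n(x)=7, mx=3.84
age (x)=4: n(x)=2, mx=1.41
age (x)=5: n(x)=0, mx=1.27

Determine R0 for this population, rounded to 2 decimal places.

2.14

lx = nx/n0 = nx/120: 1, 0.49167…, 0.18333…, 0.05833…, 0.01667…, 0
lx·mx by age: 0, 1.071833…, 0.815833…, 0.224…, 0.0235…, 0
R0 = Σ lx·mx = 2.135167… → 2.14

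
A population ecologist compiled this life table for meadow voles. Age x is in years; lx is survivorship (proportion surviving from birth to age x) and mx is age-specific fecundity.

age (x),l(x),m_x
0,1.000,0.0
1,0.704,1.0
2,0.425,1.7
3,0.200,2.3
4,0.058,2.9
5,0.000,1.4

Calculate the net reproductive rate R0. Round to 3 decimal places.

2.055

lx·mx by age: 0, 0.704, 0.7225, 0.46, 0.1682, 0
R0 = Σ lx·mx = 2.0547 → 2.055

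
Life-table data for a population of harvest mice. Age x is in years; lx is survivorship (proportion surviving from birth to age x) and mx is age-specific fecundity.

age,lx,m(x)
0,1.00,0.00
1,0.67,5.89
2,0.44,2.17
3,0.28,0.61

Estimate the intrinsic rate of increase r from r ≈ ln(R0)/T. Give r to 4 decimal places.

R0 = Σ lx·mx = 0 + 3.9463 + 0.9548 + 0.1708 = 5.0719
Σ x·lx·mx = 6.3683; T = 6.3683/5.0719 = 1.2556…
r ≈ ln(R0)/T = ln(5.0719)/1.2556… = 1.293174… → 1.2932

1.2932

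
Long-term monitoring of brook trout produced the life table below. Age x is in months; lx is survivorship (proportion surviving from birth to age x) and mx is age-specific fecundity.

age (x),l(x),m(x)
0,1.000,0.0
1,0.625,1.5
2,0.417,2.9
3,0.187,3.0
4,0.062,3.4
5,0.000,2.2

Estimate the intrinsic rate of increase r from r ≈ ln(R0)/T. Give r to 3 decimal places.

0.531

R0 = Σ lx·mx = 0 + 0.9375 + 1.2093 + 0.561 + 0.2108 + 0 = 2.9186
Σ x·lx·mx = 5.8823; T = 5.8823/2.9186 = 2.01545…
r ≈ ln(R0)/T = ln(2.9186)/2.01545… = 0.53145… → 0.531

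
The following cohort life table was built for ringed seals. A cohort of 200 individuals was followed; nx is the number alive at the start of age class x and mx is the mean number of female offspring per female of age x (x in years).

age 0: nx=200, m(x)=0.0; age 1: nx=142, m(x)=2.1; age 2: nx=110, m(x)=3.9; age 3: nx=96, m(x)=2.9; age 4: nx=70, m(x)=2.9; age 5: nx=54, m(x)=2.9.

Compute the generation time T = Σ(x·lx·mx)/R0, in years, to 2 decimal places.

lx = nx/n0 = nx/200: 1, 0.71, 0.55, 0.48, 0.35, 0.27
lx·mx: 0, 1.491, 2.145, 1.392, 1.015, 0.783 → R0 = 6.826
x·lx·mx: 0, 1.491, 4.29, 4.176, 4.06, 3.915 → Σ = 17.932
T = 17.932 / 6.826 = 2.627014… → 2.63

2.63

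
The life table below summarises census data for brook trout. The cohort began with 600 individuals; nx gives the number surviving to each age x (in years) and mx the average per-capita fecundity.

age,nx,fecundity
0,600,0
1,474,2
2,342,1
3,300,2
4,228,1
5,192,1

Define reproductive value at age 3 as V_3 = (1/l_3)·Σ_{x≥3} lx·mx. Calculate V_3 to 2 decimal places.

lx = nx/n0 = nx/600: 1, 0.79, 0.57, 0.5, 0.38, 0.32
lx·mx for x ≥ 3: 1, 0.38, 0.32 → sum = 1.7
V_3 = 1.7 / l_3 = 1.7 / 0.5 = 3.4 → 3.40

3.40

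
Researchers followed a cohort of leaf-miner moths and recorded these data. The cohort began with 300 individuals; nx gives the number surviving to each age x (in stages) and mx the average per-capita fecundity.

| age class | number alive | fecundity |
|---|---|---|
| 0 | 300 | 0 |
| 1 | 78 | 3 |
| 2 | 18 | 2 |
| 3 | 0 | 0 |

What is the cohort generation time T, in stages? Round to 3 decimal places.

1.133

lx = nx/n0 = nx/300: 1, 0.26, 0.06, 0
lx·mx: 0, 0.78, 0.12, 0 → R0 = 0.9
x·lx·mx: 0, 0.78, 0.24, 0 → Σ = 1.02
T = 1.02 / 0.9 = 1.133333… → 1.133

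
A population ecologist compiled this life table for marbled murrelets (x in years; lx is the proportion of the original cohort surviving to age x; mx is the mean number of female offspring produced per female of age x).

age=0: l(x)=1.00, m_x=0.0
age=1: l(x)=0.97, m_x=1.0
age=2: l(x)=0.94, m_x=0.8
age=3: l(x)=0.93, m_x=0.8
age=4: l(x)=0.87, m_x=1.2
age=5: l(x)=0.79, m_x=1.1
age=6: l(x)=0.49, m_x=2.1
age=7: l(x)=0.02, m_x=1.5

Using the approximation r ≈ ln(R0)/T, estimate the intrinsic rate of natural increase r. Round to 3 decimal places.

R0 = Σ lx·mx = 0 + 0.97 + 0.752 + 0.744 + 1.044 + 0.869 + 1.029 + 0.03 = 5.438
Σ x·lx·mx = 19.611; T = 19.611/5.438 = 3.60629…
r ≈ ln(R0)/T = ln(5.438)/3.60629… = 0.46957… → 0.470

0.470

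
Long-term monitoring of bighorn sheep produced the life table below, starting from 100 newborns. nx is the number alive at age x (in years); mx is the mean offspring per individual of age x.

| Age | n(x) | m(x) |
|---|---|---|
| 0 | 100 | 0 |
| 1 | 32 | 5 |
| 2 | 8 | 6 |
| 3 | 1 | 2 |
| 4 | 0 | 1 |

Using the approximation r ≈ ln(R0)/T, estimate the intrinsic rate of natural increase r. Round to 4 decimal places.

0.5947

lx = nx/n0 = nx/100: 1, 0.32, 0.08, 0.01, 0
R0 = Σ lx·mx = 0 + 1.6 + 0.48 + 0.02 + 0 = 2.1
Σ x·lx·mx = 2.62; T = 2.62/2.1 = 1.24762…
r ≈ ln(R0)/T = ln(2.1)/1.24762… = 0.594683… → 0.5947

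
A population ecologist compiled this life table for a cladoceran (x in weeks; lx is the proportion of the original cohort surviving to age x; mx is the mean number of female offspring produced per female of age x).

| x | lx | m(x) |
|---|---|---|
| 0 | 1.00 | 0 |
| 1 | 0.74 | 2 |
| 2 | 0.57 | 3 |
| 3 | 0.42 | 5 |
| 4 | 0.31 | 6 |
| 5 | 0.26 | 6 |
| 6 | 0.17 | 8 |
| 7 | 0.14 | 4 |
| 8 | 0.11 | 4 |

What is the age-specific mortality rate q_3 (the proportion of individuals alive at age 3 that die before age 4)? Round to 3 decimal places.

0.262

q_3 = (l_3 − l_4) / l_3 = (0.42 − 0.31) / 0.42
     = 0.11 / 0.42 = 0.261905… → 0.262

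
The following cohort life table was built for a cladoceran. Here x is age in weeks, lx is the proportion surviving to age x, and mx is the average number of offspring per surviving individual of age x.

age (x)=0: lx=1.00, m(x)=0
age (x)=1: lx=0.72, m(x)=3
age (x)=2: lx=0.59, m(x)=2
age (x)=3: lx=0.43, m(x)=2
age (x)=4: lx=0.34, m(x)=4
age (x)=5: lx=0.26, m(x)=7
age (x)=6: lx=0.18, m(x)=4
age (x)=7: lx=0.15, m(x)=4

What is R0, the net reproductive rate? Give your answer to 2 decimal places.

lx·mx by age: 0, 2.16, 1.18, 0.86, 1.36, 1.82, 0.72, 0.6
R0 = Σ lx·mx = 8.7 → 8.70

8.70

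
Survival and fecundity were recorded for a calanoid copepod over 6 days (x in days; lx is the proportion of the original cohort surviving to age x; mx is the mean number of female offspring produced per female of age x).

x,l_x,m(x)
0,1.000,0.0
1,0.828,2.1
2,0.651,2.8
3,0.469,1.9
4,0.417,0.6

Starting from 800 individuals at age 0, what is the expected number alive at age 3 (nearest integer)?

375

Expected survivors = N0 · l_3 = 800 × 0.469 = 375.2 → 375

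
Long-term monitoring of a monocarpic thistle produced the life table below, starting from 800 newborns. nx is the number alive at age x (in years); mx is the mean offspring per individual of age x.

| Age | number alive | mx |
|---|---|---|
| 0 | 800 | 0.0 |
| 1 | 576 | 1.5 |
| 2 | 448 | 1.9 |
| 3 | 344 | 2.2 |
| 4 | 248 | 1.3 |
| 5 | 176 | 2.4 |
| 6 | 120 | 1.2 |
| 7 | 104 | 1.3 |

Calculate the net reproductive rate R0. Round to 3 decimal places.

lx = nx/n0 = nx/800: 1, 0.72, 0.56, 0.43, 0.31, 0.22, 0.15, 0.13
lx·mx by age: 0, 1.08, 1.064, 0.946, 0.403, 0.528, 0.18, 0.169
R0 = Σ lx·mx = 4.37 → 4.370

4.370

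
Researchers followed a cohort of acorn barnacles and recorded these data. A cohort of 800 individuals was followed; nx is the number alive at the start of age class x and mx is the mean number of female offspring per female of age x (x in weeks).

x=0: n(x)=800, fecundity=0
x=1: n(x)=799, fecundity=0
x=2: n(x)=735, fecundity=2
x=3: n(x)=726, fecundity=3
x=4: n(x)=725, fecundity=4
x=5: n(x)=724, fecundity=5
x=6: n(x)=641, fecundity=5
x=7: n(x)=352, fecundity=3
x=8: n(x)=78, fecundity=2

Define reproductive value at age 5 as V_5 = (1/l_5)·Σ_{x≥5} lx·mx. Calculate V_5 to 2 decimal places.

lx = nx/n0 = nx/800: 1, 0.99875, 0.91875, 0.9075, 0.90625, 0.905, 0.80125, 0.44, 0.0975
lx·mx for x ≥ 5: 4.525, 4.00625, 1.32, 0.195 → sum = 10.04625
V_5 = 10.04625 / l_5 = 10.04625 / 0.905 = 11.100829… → 11.10

11.10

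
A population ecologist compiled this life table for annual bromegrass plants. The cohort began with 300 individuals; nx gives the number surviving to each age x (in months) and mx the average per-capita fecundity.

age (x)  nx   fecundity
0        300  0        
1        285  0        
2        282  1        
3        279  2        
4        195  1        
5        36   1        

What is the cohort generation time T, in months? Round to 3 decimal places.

2.986

lx = nx/n0 = nx/300: 1, 0.95, 0.94, 0.93, 0.65, 0.12
lx·mx: 0, 0, 0.94, 1.86, 0.65, 0.12 → R0 = 3.57
x·lx·mx: 0, 0, 1.88, 5.58, 2.6, 0.6 → Σ = 10.66
T = 10.66 / 3.57 = 2.985994… → 2.986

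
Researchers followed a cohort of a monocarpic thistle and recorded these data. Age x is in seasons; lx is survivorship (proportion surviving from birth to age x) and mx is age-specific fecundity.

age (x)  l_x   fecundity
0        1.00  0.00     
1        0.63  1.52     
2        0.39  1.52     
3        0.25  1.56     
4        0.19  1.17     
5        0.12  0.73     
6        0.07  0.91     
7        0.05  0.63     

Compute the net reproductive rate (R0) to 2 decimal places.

lx·mx by age: 0, 0.9576, 0.5928, 0.39, 0.2223, 0.0876, 0.0637, 0.0315
R0 = Σ lx·mx = 2.3455 → 2.35

2.35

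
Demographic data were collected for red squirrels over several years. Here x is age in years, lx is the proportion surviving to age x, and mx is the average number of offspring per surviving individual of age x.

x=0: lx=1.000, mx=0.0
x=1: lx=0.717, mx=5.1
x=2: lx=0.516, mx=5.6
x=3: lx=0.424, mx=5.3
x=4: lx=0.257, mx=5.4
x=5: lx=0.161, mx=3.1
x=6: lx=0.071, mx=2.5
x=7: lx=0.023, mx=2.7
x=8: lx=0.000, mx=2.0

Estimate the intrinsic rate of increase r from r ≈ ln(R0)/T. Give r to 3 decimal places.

1.015

R0 = Σ lx·mx = 0 + 3.6567 + 2.8896 + 2.2472 + 1.3878 + 0.4991 + 0.1775 + 0.0621 + 0 = 10.92
Σ x·lx·mx = 25.7239; T = 25.7239/10.92 = 2.35567…
r ≈ ln(R0)/T = ln(10.92)/2.35567… = 1.01483… → 1.015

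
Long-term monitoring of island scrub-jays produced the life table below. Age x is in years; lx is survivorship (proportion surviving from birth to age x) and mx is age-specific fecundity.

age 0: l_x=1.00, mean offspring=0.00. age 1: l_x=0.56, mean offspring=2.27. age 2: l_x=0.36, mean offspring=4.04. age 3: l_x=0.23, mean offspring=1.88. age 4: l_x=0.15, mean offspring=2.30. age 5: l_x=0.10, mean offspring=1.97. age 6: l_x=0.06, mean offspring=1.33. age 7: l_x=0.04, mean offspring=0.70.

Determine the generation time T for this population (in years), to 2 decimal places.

2.24

lx·mx: 0, 1.2712, 1.4544, 0.4324, 0.345, 0.197, 0.0798, 0.028 → R0 = 3.8078
x·lx·mx: 0, 1.2712, 2.9088, 1.2972, 1.38, 0.985, 0.4788, 0.196 → Σ = 8.517
T = 8.517 / 3.8078 = 2.236725… → 2.24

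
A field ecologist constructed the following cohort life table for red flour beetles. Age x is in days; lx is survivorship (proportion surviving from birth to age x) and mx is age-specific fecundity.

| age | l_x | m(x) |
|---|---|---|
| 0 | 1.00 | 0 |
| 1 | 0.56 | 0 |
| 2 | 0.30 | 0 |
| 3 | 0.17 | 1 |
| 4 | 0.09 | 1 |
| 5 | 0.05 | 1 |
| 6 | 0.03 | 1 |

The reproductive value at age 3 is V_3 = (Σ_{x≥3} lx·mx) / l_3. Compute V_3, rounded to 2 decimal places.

2.00

lx·mx for x ≥ 3: 0.17, 0.09, 0.05, 0.03 → sum = 0.34
V_3 = 0.34 / l_3 = 0.34 / 0.17 = 2 → 2.00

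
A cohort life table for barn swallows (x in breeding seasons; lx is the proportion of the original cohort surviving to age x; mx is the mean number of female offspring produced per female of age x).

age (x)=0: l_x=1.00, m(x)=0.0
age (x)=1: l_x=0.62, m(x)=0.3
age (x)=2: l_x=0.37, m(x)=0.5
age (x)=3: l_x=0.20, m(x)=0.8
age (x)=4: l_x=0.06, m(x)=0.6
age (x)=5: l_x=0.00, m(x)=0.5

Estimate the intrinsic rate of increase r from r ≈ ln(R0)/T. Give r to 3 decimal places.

-0.273

R0 = Σ lx·mx = 0 + 0.186 + 0.185 + 0.16 + 0.036 + 0 = 0.567
Σ x·lx·mx = 1.18; T = 1.18/0.567 = 2.08113…
r ≈ ln(R0)/T = ln(0.567)/2.08113… = -0.27264… → -0.273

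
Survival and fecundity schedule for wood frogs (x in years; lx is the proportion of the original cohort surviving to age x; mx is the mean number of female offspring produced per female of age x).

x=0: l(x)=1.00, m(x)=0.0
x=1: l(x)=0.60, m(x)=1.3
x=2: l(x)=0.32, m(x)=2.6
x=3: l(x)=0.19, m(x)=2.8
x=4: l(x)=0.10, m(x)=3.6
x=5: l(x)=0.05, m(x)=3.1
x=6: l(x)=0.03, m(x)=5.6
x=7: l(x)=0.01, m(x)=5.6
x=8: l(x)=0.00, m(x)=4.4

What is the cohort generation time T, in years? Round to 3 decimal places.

2.655

lx·mx: 0, 0.78, 0.832, 0.532, 0.36, 0.155, 0.168, 0.056, 0 → R0 = 2.883
x·lx·mx: 0, 0.78, 1.664, 1.596, 1.44, 0.775, 1.008, 0.392, 0 → Σ = 7.655
T = 7.655 / 2.883 = 2.65522… → 2.655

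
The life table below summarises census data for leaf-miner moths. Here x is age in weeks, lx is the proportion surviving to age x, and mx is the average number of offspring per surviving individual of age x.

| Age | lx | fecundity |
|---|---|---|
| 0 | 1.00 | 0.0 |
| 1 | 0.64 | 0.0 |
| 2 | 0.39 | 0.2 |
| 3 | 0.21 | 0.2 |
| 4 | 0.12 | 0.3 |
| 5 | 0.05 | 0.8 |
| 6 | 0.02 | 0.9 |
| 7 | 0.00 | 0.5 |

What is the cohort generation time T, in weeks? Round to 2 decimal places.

lx·mx: 0, 0, 0.078, 0.042, 0.036, 0.04, 0.018, 0 → R0 = 0.214
x·lx·mx: 0, 0, 0.156, 0.126, 0.144, 0.2, 0.108, 0 → Σ = 0.734
T = 0.734 / 0.214 = 3.429907… → 3.43

3.43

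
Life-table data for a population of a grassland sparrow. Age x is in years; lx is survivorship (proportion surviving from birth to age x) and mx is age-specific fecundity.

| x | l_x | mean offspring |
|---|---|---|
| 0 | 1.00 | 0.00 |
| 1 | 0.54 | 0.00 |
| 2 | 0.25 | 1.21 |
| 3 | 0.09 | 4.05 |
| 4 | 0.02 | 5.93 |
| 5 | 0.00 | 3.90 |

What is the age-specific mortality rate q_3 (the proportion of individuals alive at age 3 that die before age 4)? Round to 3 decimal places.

0.778

q_3 = (l_3 − l_4) / l_3 = (0.09 − 0.02) / 0.09
     = 0.07 / 0.09 = 0.777778… → 0.778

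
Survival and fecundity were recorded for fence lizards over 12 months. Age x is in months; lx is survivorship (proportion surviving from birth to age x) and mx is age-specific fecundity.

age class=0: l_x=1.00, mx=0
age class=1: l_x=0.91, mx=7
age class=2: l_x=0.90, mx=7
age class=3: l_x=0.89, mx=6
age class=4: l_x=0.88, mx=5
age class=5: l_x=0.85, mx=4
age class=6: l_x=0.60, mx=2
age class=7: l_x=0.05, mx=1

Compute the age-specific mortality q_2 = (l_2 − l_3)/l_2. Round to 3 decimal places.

0.011

q_2 = (l_2 − l_3) / l_2 = (0.9 − 0.89) / 0.9
     = 0.01 / 0.9 = 0.011111… → 0.011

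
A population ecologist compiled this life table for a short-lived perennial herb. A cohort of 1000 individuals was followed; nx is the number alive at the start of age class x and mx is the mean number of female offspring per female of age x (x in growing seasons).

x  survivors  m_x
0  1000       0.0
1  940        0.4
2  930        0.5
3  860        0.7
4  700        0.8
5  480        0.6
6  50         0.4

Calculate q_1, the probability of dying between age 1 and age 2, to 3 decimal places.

0.011

lx = nx/n0 = nx/1000: 1, 0.94, 0.93, 0.86, 0.7, 0.48, 0.05
q_1 = (l_1 − l_2) / l_1 = (0.94 − 0.93) / 0.94
     = 0.01 / 0.94 = 0.010638… → 0.011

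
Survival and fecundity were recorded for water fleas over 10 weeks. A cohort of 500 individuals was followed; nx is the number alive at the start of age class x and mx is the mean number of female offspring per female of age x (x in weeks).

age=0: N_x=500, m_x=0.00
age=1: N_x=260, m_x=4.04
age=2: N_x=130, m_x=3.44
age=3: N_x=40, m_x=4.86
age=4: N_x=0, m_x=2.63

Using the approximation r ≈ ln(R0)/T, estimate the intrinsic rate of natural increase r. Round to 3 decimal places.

0.816

lx = nx/n0 = nx/500: 1, 0.52, 0.26, 0.08, 0
R0 = Σ lx·mx = 0 + 2.1008 + 0.8944 + 0.3888 + 0 = 3.384
Σ x·lx·mx = 5.056; T = 5.056/3.384 = 1.49409…
r ≈ ln(R0)/T = ln(3.384)/1.49409… = 0.81592… → 0.816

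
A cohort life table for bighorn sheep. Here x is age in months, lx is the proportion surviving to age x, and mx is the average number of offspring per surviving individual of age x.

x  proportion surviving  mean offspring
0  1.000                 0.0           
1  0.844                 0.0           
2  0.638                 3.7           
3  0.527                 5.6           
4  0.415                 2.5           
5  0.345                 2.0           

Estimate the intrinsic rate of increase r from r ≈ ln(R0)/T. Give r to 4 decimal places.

R0 = Σ lx·mx = 0 + 0 + 2.3606 + 2.9512 + 1.0375 + 0.69 = 7.0393
Σ x·lx·mx = 21.1748; T = 21.1748/7.0393 = 3.00808…
r ≈ ln(R0)/T = ln(7.0393)/3.00808… = 0.648755… → 0.6488

0.6488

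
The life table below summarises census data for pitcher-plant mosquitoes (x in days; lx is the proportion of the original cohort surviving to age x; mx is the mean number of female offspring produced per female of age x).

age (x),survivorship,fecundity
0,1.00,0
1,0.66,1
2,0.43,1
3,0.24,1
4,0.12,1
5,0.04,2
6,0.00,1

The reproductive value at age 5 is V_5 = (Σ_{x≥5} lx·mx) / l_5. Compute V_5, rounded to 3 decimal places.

lx·mx for x ≥ 5: 0.08, 0 → sum = 0.08
V_5 = 0.08 / l_5 = 0.08 / 0.04 = 2 → 2.000

2.000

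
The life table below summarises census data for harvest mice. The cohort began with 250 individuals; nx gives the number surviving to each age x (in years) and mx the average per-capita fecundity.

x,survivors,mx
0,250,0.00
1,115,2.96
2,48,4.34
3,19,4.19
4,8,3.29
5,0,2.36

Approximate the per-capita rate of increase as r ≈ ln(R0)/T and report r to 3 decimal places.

0.572

lx = nx/n0 = nx/250: 1, 0.46, 0.192, 0.076, 0.032, 0
R0 = Σ lx·mx = 0 + 1.3616 + 0.83328 + 0.31844 + 0.10528 + 0 = 2.6186
Σ x·lx·mx = 4.4046; T = 4.4046/2.6186 = 1.68204…
r ≈ ln(R0)/T = ln(2.6186)/1.68204… = 0.5723… → 0.572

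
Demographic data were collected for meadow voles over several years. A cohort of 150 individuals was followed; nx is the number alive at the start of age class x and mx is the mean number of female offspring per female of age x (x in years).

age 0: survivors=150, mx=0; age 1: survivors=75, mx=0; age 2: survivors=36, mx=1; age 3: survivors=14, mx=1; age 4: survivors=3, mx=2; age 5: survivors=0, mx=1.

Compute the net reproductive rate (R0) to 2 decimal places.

0.37

lx = nx/n0 = nx/150: 1, 0.5, 0.24, 0.09333…, 0.02, 0
lx·mx by age: 0, 0, 0.24, 0.093333…, 0.04, 0
R0 = Σ lx·mx = 0.373333… → 0.37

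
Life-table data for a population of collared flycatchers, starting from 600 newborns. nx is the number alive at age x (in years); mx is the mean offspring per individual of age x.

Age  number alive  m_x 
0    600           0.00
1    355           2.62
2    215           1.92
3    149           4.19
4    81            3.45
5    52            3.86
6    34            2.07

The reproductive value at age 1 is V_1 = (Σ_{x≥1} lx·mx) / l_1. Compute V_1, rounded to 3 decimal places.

lx = nx/n0 = nx/600: 1, 0.59167…, 0.35833…, 0.24833…, 0.135, 0.08667…, 0.05667…
lx·mx for x ≥ 1: 1.550167…, 0.688…, 1.040517…, 0.46575, 0.334533…, 0.1173… → sum = 4.196267…
V_1 = 4.196267… / l_1 = 4.196267… / 0.591667… = 7.092282… → 7.092

7.092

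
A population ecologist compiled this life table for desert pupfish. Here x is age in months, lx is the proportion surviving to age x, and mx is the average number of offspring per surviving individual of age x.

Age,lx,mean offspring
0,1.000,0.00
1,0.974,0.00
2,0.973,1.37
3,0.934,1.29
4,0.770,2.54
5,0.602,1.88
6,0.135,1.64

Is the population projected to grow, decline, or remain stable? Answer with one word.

R0 = Σ lx·mx = 0 + 0 + 1.33301 + 1.20486 + 1.9558 + 1.13176 + 0.2214 = 5.84683
R0 > 1, so the population is growing.

growing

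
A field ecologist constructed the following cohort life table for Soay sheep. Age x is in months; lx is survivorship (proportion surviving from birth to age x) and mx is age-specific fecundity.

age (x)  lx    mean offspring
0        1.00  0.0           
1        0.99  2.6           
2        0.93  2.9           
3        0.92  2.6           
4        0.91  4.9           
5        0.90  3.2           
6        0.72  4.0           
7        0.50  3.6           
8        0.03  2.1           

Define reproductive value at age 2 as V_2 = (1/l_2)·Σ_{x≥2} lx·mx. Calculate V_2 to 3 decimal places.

lx·mx for x ≥ 2: 2.697, 2.392, 4.459, 2.88, 2.88, 1.8, 0.063 → sum = 17.171
V_2 = 17.171 / l_2 = 17.171 / 0.93 = 18.463441… → 18.463

18.463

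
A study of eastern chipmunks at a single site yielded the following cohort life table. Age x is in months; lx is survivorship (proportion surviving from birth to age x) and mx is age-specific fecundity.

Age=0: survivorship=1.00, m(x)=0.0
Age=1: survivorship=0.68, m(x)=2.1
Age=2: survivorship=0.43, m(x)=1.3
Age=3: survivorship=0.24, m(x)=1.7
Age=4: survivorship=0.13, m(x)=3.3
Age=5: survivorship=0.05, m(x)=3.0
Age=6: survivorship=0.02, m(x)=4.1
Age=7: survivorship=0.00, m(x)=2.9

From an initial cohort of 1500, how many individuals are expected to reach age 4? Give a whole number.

Expected survivors = N0 · l_4 = 1500 × 0.13 = 195 → 195

195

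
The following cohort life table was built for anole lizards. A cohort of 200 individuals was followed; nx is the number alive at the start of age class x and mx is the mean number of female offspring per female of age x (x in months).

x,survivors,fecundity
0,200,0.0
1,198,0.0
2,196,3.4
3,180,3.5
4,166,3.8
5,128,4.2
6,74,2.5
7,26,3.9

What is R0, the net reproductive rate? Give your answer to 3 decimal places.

lx = nx/n0 = nx/200: 1, 0.99, 0.98, 0.9, 0.83, 0.64, 0.37, 0.13
lx·mx by age: 0, 0, 3.332, 3.15, 3.154, 2.688, 0.925, 0.507
R0 = Σ lx·mx = 13.756 → 13.756

13.756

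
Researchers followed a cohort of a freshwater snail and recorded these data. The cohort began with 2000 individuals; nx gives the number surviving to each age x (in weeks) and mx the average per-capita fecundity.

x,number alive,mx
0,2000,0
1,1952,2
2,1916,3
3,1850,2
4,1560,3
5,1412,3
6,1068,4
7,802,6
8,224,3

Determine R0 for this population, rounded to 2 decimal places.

lx = nx/n0 = nx/2000: 1, 0.976, 0.958, 0.925, 0.78, 0.706, 0.534, 0.401, 0.112
lx·mx by age: 0, 1.952, 2.874, 1.85, 2.34, 2.118, 2.136, 2.406, 0.336
R0 = Σ lx·mx = 16.012 → 16.01

16.01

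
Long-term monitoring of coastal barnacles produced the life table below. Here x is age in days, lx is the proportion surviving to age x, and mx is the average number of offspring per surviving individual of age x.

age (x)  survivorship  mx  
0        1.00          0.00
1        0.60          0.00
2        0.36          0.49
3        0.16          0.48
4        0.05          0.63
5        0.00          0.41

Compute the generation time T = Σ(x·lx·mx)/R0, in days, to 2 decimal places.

lx·mx: 0, 0, 0.1764, 0.0768, 0.0315, 0 → R0 = 0.2847
x·lx·mx: 0, 0, 0.3528, 0.2304, 0.126, 0 → Σ = 0.7092
T = 0.7092 / 0.2847 = 2.491043… → 2.49

2.49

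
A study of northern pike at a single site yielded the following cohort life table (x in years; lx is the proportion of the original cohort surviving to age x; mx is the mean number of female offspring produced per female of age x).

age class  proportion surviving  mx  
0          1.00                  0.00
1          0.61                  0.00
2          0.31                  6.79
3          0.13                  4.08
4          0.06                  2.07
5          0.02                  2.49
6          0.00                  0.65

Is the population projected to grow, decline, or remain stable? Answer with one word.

R0 = Σ lx·mx = 0 + 0 + 2.1049 + 0.5304 + 0.1242 + 0.0498 + 0 = 2.8093
R0 > 1, so the population is growing.

growing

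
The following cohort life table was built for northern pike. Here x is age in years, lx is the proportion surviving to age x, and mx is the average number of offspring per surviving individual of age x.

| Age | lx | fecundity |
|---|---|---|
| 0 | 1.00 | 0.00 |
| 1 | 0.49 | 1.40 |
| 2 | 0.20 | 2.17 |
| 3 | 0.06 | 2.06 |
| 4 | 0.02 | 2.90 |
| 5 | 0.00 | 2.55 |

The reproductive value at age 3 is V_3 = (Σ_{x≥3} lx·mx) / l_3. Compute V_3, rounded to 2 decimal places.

3.03

lx·mx for x ≥ 3: 0.1236, 0.058, 0 → sum = 0.1816
V_3 = 0.1816 / l_3 = 0.1816 / 0.06 = 3.026667… → 3.03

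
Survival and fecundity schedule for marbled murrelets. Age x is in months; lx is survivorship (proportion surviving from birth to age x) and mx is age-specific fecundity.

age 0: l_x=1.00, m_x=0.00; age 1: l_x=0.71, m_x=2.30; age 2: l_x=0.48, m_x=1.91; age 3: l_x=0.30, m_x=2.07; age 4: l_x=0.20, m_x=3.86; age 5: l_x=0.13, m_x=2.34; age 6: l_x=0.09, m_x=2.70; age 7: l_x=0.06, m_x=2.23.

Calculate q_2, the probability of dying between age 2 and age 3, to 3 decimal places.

0.375

q_2 = (l_2 − l_3) / l_2 = (0.48 − 0.3) / 0.48
     = 0.18 / 0.48 = 0.375 → 0.375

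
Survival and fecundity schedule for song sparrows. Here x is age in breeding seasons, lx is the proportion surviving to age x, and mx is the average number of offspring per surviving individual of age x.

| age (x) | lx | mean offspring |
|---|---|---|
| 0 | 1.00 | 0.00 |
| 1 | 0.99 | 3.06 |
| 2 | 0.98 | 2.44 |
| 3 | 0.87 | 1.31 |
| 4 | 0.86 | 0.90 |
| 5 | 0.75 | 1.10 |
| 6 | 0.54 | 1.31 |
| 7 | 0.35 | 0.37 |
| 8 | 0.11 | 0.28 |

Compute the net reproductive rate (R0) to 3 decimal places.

lx·mx by age: 0, 3.0294, 2.3912, 1.1397, 0.774, 0.825, 0.7074, 0.1295, 0.0308
R0 = Σ lx·mx = 9.027 → 9.027

9.027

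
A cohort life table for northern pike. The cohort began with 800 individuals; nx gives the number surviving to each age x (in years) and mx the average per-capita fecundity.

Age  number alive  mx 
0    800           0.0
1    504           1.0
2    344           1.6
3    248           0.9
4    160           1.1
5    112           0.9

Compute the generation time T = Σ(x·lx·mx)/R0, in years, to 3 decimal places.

2.240

lx = nx/n0 = nx/800: 1, 0.63, 0.43, 0.31, 0.2, 0.14
lx·mx: 0, 0.63, 0.688, 0.279, 0.22, 0.126 → R0 = 1.943
x·lx·mx: 0, 0.63, 1.376, 0.837, 0.88, 0.63 → Σ = 4.353
T = 4.353 / 1.943 = 2.24035… → 2.240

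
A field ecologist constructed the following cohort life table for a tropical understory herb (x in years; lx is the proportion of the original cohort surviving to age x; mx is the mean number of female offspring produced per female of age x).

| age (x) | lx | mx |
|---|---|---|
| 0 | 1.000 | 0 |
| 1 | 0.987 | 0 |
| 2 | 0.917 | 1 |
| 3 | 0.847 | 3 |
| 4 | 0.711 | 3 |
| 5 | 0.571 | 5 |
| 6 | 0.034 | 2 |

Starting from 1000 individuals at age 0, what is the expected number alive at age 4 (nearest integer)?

711

Expected survivors = N0 · l_4 = 1000 × 0.711 = 711 → 711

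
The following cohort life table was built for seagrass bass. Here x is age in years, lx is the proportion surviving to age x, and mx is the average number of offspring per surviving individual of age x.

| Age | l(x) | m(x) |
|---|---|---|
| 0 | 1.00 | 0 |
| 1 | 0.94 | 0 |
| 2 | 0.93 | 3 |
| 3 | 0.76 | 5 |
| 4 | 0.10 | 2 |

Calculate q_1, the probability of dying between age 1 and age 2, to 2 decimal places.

q_1 = (l_1 − l_2) / l_1 = (0.94 − 0.93) / 0.94
     = 0.01 / 0.94 = 0.010638… → 0.01

0.01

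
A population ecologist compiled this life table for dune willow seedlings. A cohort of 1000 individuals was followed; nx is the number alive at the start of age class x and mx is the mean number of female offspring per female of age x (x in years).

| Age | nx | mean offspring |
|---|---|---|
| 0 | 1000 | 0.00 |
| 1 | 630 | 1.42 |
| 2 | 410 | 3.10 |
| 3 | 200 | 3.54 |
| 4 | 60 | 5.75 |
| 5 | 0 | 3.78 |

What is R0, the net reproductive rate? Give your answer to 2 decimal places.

lx = nx/n0 = nx/1000: 1, 0.63, 0.41, 0.2, 0.06, 0
lx·mx by age: 0, 0.8946, 1.271, 0.708, 0.345, 0
R0 = Σ lx·mx = 3.2186 → 3.22

3.22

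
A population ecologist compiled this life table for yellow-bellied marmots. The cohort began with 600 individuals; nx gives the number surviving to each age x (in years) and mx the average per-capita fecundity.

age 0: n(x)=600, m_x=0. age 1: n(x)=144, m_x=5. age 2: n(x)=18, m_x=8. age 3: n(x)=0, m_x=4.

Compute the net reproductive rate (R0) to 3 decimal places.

1.440

lx = nx/n0 = nx/600: 1, 0.24, 0.03, 0
lx·mx by age: 0, 1.2, 0.24, 0
R0 = Σ lx·mx = 1.44 → 1.440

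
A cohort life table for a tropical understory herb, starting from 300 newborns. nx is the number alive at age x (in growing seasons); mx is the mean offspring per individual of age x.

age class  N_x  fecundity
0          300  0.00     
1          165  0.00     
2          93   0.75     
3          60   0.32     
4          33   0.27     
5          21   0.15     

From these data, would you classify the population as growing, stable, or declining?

lx = nx/n0 = nx/300: 1, 0.55, 0.31, 0.2, 0.11, 0.07
R0 = Σ lx·mx = 0 + 0 + 0.2325 + 0.064 + 0.0297 + 0.0105 = 0.3367
R0 < 1, so the population is declining.

declining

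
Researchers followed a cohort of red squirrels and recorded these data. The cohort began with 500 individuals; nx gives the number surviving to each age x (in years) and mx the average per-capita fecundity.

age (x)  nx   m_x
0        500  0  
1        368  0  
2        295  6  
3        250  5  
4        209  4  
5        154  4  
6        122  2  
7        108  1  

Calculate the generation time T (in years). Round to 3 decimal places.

lx = nx/n0 = nx/500: 1, 0.736, 0.59, 0.5, 0.418, 0.308, 0.244, 0.216
lx·mx: 0, 0, 3.54, 2.5, 1.672, 1.232, 0.488, 0.216 → R0 = 9.648
x·lx·mx: 0, 0, 7.08, 7.5, 6.688, 6.16, 2.928, 1.512 → Σ = 31.868
T = 31.868 / 9.648 = 3.303068… → 3.303

3.303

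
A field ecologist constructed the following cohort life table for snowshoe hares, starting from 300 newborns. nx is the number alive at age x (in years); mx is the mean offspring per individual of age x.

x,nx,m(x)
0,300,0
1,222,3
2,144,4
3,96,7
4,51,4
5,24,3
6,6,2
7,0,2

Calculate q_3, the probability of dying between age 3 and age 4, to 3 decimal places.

lx = nx/n0 = nx/300: 1, 0.74, 0.48, 0.32, 0.17, 0.08, 0.02, 0
q_3 = (l_3 − l_4) / l_3 = (0.32 − 0.17) / 0.32
     = 0.15 / 0.32 = 0.46875 → 0.469

0.469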